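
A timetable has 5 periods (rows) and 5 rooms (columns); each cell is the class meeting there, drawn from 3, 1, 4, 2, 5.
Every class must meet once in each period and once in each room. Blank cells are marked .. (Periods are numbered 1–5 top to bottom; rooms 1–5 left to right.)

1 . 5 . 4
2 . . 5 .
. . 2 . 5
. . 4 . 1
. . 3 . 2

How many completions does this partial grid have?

3

Period 1, room 2: eliminating its period and room leaves {3, 2}.
Period 1, room 4: eliminating its period and room leaves {3, 2}.
Period 2, room 2: eliminating its period and room leaves {3, 1, 4}.
Period 2, room 3: eliminating its period and room leaves {1}.
Period 2, room 5: eliminating its period and room leaves {3}.
Period 3, room 1: eliminating its period and room leaves {3, 4}.
Period 3, room 2: eliminating its period and room leaves {3, 1, 4}.
Period 3, room 4: eliminating its period and room leaves {3, 1, 4}.
Period 4, room 1: eliminating its period and room leaves {3, 5}.
Period 4, room 2: eliminating its period and room leaves {3, 2, 5}.
Period 4, room 4: eliminating its period and room leaves {3, 2}.
Period 5, room 1: eliminating its period and room leaves {4, 5}.
Period 5, room 2: eliminating its period and room leaves {1, 4, 5}.
Period 5, room 4: eliminating its period and room leaves {1, 4}.
Enumerating the assignments across these blanks that avoid any period or room repeat gives 3 completions.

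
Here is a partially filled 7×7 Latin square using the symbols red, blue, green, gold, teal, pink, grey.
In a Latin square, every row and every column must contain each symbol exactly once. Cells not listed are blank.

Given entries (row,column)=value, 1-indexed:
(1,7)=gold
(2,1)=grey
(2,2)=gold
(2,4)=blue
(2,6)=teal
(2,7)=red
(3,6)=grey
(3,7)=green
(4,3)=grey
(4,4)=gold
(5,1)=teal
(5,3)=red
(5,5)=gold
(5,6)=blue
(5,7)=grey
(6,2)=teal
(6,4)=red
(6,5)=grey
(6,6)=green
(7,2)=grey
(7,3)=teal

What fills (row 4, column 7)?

teal

Row 4, column 7 is narrowed to {blue, teal, pink}.
If it were blue, then row 7, column 7 would be left with no valid symbol.
If it were pink, then row 7, column 7 would be left with no valid symbol.
So row 4, column 7 must be teal.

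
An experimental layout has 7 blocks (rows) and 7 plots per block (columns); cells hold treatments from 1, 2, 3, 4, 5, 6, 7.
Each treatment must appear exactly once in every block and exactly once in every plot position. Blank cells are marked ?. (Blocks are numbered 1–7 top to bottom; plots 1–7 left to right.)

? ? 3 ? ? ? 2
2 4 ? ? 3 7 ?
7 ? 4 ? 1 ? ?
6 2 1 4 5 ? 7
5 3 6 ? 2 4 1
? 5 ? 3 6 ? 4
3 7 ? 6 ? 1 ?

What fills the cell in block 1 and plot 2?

1

Block 2, plot 3: block 2 has {2, 3, 4, 7} and plot 3 has {1, 3, 4, 6}, leaving only 5.
Block 2, plot 4: block 2 has {2, 3, 4, 5, 7} and plot 4 has {3, 4, 6}, leaving only 1.
Block 2, plot 7: block 2 has {1, 2, 3, 4, 5, 7} and plot 7 has {1, 2, 4, 7}, leaving only 6.
Block 3, plot 2: block 3 has {1, 4, 7} and plot 2 has {2, 3, 4, 5, 7}, leaving only 6.
Block 1 already has {2, 3} and plot 2 already has {2, 3, 4, 5, 6, 7}, so block 1, plot 2 must be 1.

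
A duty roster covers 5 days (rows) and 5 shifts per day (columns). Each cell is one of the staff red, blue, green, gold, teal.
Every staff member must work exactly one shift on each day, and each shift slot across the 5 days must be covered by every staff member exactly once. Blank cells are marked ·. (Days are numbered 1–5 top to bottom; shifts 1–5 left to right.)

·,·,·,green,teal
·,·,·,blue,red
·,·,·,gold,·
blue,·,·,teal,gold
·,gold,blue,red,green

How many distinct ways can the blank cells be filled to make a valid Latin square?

3

Day 1, shift 1: eliminating its day and shift leaves {red, gold}.
Day 1, shift 2: eliminating its day and shift leaves {red, blue}.
Day 1, shift 3: eliminating its day and shift leaves {red, gold}.
Day 2, shift 1: eliminating its day and shift leaves {green, gold, teal}.
Day 2, shift 2: eliminating its day and shift leaves {green, teal}.
Day 2, shift 3: eliminating its day and shift leaves {green, gold, teal}.
Day 3, shift 1: eliminating its day and shift leaves {red, green, teal}.
Day 3, shift 2: eliminating its day and shift leaves {red, blue, green, teal}.
Day 3, shift 3: eliminating its day and shift leaves {red, green, teal}.
Day 3, shift 5: eliminating its day and shift leaves {blue}.
Day 4, shift 2: eliminating its day and shift leaves {red, green}.
Day 4, shift 3: eliminating its day and shift leaves {red, green}.
Day 5, shift 1: eliminating its day and shift leaves {teal}.
Enumerating the assignments across these blanks that avoid any day or shift repeat gives 3 completions.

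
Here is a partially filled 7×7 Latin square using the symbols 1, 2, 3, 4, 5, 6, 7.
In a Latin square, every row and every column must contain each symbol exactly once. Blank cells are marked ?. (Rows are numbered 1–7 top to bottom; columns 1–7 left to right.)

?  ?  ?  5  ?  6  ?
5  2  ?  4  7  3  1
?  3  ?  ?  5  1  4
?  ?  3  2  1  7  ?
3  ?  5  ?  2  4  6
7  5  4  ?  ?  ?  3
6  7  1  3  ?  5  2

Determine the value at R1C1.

Row 1, column 7: row 1 has {5, 6} and column 7 has {1, 2, 3, 4, 6}, leaving only 7.
Row 1, column 3: row 1 has {5, 6, 7} and column 3 has {1, 3, 4, 5}, leaving only 2.
Row 2, column 3: row 2 has {1, 2, 3, 4, 5, 7} and column 3 has {1, 2, 3, 4, 5}, leaving only 6.
Row 3, column 1: row 3 has {1, 3, 4, 5} and column 1 has {3, 5, 6, 7}, leaving only 2.
Row 3, column 3: row 3 has {1, 2, 3, 4, 5} and column 3 has {1, 2, 3, 4, 5, 6}, leaving only 7.
Row 3, column 4: row 3 has {1, 2, 3, 4, 5, 7} and column 4 has {2, 3, 4, 5}, leaving only 6.
Row 4, column 1: row 4 has {1, 2, 3, 7} and column 1 has {2, 3, 5, 6, 7}, leaving only 4.
Row 1 already has {2, 5, 6, 7} and column 1 already has {2, 3, 4, 5, 6, 7}, so row 1, column 1 must be 1.

1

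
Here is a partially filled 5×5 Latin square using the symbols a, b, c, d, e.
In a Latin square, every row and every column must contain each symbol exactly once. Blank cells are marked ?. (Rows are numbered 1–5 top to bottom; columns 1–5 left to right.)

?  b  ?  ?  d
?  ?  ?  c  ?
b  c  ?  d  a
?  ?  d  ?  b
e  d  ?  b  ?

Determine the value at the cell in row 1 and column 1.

Row 2, column 5: row 2 has {c} and column 5 has {a, b, d}, leaving only e.
Row 2, column 2: row 2 has {c, e} and column 2 has {b, c, d}, leaving only a.
Row 2, column 1: row 2 has {a, c, e} and column 1 has {b, e}, leaving only d.
Row 2, column 3: row 2 has {a, c, d, e} and column 3 has {d}, leaving only b.
Row 3, column 3: row 3 has {a, b, c, d} and column 3 has {b, d}, leaving only e.
Row 4, column 2: row 4 has {b, d} and column 2 has {a, b, c, d}, leaving only e.
Row 4, column 4: row 4 has {b, d, e} and column 4 has {b, c, d}, leaving only a.
Row 1, column 4: row 1 has {b, d} and column 4 has {a, b, c, d}, leaving only e.
Row 4, column 1: row 4 has {a, b, d, e} and column 1 has {b, d, e}, leaving only c.
Row 1 already has {b, d, e} and column 1 already has {b, c, d, e}, so row 1, column 1 must be a.

a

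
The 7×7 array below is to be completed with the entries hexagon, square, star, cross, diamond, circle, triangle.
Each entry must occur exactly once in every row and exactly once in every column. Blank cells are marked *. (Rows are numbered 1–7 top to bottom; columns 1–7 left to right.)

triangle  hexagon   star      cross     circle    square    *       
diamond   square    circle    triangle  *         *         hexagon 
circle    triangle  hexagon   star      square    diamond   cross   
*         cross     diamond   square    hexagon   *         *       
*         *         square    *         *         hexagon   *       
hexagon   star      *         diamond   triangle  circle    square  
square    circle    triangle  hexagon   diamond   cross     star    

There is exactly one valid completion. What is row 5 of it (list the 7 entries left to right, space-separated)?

Row 5, column 2: row 5 has {hexagon, square} and column 2 has {hexagon, square, star, cross, circle, triangle}, leaving only diamond.
Row 5, column 4: row 5 has {hexagon, square, diamond} and column 4 has {hexagon, square, star, cross, diamond, triangle}, leaving only circle.
Row 5, column 7: row 5 has {hexagon, square, diamond, circle} and column 7 has {hexagon, square, star, cross}, leaving only triangle.
Row 1, column 7: row 1 has {hexagon, square, star, cross, circle, triangle} and column 7 has {hexagon, square, star, cross, triangle}, leaving only diamond.
Row 2, column 6: row 2 has {hexagon, square, diamond, circle, triangle} and column 6 has {hexagon, square, cross, diamond, circle}, leaving only star.
Row 2, column 5: row 2 has {hexagon, square, star, diamond, circle, triangle} and column 5 has {hexagon, square, diamond, circle, triangle}, leaving only cross.
Row 5, column 5: row 5 has {hexagon, square, diamond, circle, triangle} and column 5 has {hexagon, square, cross, diamond, circle, triangle}, leaving only star.
Row 5, column 1: row 5 has {hexagon, square, star, diamond, circle, triangle} and column 1 has {hexagon, square, diamond, circle, triangle}, leaving only cross.
So row 5 reads: cross diamond square circle star hexagon triangle.

cross diamond square circle star hexagon triangle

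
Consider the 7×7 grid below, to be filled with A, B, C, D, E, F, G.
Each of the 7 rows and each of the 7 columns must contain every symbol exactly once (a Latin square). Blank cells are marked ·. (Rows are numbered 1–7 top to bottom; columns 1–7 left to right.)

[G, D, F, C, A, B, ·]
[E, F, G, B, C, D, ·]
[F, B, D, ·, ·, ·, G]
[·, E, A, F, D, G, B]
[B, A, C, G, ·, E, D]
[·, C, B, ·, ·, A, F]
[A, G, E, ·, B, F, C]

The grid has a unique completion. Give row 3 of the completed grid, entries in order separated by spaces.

Row 3, column 5: row 3 has {B, D, F, G} and column 5 has {A, B, C, D}, leaving only E.
Row 3, column 4: row 3 has {B, D, E, F, G} and column 4 has {B, C, F, G}, leaving only A.
Row 3, column 6: row 3 has {A, B, D, E, F, G} and column 6 has {A, B, D, E, F, G}, leaving only C.
So row 3 reads: F B D A E C G.

F B D A E C G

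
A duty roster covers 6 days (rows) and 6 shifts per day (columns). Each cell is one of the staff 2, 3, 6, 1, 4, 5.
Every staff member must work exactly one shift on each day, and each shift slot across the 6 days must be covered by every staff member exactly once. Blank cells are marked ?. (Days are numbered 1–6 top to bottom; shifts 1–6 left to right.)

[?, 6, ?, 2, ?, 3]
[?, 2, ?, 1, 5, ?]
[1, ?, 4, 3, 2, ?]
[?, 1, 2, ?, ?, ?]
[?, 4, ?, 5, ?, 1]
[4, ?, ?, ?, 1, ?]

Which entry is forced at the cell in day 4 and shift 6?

Day 1, shift 1: day 1 has {2, 3, 6} and shift 1 has {1, 4}, leaving only 5.
Day 1, shift 3: day 1 has {2, 3, 6, 5} and shift 3 has {2, 4}, leaving only 1.
Day 1, shift 5: day 1 has {2, 3, 6, 1, 5} and shift 5 has {2, 1, 5}, leaving only 4.
Day 3, shift 2: day 3 has {2, 3, 1, 4} and shift 2 has {2, 6, 1, 4}, leaving only 5.
Day 3, shift 6: day 3 has {2, 3, 1, 4, 5} and shift 6 has {3, 1}, leaving only 6.
Day 2, shift 6: day 2 has {2, 1, 5} and shift 6 has {3, 6, 1}, leaving only 4.
Day 4 already has {2, 1} and shift 6 already has {3, 6, 1, 4}, so day 4, shift 6 must be 5.

5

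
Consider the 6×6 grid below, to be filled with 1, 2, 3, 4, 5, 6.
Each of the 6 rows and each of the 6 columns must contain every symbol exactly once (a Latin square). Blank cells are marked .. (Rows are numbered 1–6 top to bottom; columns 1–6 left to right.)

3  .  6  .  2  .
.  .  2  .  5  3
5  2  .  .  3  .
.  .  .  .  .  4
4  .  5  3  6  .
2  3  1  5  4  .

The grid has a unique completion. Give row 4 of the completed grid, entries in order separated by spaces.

Row 4, column 3: row 4 has {4} and column 3 has {1, 2, 5, 6}, leaving only 3.
Row 4, column 5: row 4 has {3, 4} and column 5 has {2, 3, 4, 5, 6}, leaving only 1.
Row 4, column 1: row 4 has {1, 3, 4} and column 1 has {2, 3, 4, 5}, leaving only 6.
Row 4, column 2: row 4 has {1, 3, 4, 6} and column 2 has {2, 3}, leaving only 5.
Row 4, column 4: row 4 has {1, 3, 4, 5, 6} and column 4 has {3, 5}, leaving only 2.
So row 4 reads: 6 5 3 2 1 4.

6 5 3 2 1 4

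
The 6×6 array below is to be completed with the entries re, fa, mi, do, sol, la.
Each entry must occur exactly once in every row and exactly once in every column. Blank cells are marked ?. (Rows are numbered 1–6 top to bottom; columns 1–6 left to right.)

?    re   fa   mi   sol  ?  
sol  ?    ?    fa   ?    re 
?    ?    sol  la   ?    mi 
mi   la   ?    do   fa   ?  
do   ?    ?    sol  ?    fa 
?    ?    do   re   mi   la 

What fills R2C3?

mi

Row 1, column 1: row 1 has {re, fa, mi, sol} and column 1 has {mi, do, sol}, leaving only la.
Row 1, column 6: row 1 has {re, fa, mi, sol, la} and column 6 has {re, fa, mi, la}, leaving only do.
Row 4, column 3: row 4 has {fa, mi, do, la} and column 3 has {fa, do, sol}, leaving only re.
Row 4, column 6: row 4 has {re, fa, mi, do, la} and column 6 has {re, fa, mi, do, la}, leaving only sol.
Row 5, column 2: row 5 has {fa, do, sol} and column 2 has {re, la}, leaving only mi.
Row 2, column 2: row 2 has {re, fa, sol} and column 2 has {re, mi, la}, leaving only do.
Row 2, column 5: row 2 has {re, fa, do, sol} and column 5 has {fa, mi, sol}, leaving only la.
Row 2 already has {re, fa, do, sol, la} and column 3 already has {re, fa, do, sol}, so row 2, column 3 must be mi.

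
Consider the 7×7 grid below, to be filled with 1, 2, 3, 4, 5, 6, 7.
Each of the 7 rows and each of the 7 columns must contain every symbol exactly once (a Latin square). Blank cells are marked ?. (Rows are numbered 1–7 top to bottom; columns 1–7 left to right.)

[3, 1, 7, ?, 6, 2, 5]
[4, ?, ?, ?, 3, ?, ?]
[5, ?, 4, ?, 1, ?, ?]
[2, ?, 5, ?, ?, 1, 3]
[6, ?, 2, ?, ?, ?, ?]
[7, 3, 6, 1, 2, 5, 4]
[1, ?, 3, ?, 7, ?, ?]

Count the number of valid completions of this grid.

Row 1, column 4: eliminating its row and column leaves {4}.
Row 2, column 2: eliminating its row and column leaves {2, 5, 6, 7}.
Row 2, column 3: eliminating its row and column leaves {1}.
Row 2, column 4: eliminating its row and column leaves {2, 5, 6, 7}.
Row 2, column 6: eliminating its row and column leaves {6, 7}.
Row 2, column 7: eliminating its row and column leaves {1, 2, 6, 7}.
Row 3, column 2: eliminating its row and column leaves {2, 6, 7}.
Row 3, column 4: eliminating its row and column leaves {2, 3, 6, 7}.
Row 3, column 6: eliminating its row and column leaves {3, 6, 7}.
Row 3, column 7: eliminating its row and column leaves {2, 6, 7}.
Row 4, column 2: eliminating its row and column leaves {4, 6, 7}.
Row 4, column 4: eliminating its row and column leaves {4, 6, 7}.
Row 4, column 5: eliminating its row and column leaves {4}.
Row 5, column 2: eliminating its row and column leaves {4, 5, 7}.
Row 5, column 4: eliminating its row and column leaves {3, 4, 5, 7}.
Row 5, column 5: eliminating its row and column leaves {4, 5}.
Row 5, column 6: eliminating its row and column leaves {3, 4, 7}.
Row 5, column 7: eliminating its row and column leaves {1, 7}.
Row 7, column 2: eliminating its row and column leaves {2, 4, 5, 6}.
Row 7, column 4: eliminating its row and column leaves {2, 4, 5, 6}.
Row 7, column 6: eliminating its row and column leaves {4, 6}.
Row 7, column 7: eliminating its row and column leaves {2, 6}.
Enumerating the assignments across these blanks that avoid any row or column repeat gives 14 completions.

14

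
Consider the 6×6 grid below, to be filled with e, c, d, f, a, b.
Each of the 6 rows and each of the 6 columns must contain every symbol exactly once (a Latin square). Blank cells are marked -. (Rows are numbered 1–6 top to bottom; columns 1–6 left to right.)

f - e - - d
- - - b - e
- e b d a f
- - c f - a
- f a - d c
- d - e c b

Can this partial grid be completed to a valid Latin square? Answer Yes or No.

No

Row 5, column 4: row 5 together with column 4 already contain {e, c, d, f, a, b} — every symbol — so nothing can go there. The grid has no valid completion.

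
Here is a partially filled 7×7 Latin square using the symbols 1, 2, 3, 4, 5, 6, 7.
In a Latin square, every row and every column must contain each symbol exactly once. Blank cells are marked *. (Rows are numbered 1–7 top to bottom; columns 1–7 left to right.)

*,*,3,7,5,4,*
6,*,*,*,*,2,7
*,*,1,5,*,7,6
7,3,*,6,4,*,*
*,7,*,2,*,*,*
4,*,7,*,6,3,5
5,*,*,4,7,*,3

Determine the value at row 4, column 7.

2

Row 6, column 4: row 6 has {3, 4, 5, 6, 7} and column 4 has {2, 4, 5, 6, 7}, leaving only 1.
Row 2, column 4: row 2 has {2, 6, 7} and column 4 has {1, 2, 4, 5, 6, 7}, leaving only 3.
Row 2, column 5: row 2 has {2, 3, 6, 7} and column 5 has {4, 5, 6, 7}, leaving only 1.
Row 5, column 5: row 5 has {2, 7} and column 5 has {1, 4, 5, 6, 7}, leaving only 3.
Row 3, column 5: row 3 has {1, 5, 6, 7} and column 5 has {1, 3, 4, 5, 6, 7}, leaving only 2.
Row 3, column 1: row 3 has {1, 2, 5, 6, 7} and column 1 has {4, 5, 6, 7}, leaving only 3.
Row 3, column 2: row 3 has {1, 2, 3, 5, 6, 7} and column 2 has {3, 7}, leaving only 4.
Row 2, column 2: row 2 has {1, 2, 3, 6, 7} and column 2 has {3, 4, 7}, leaving only 5.
Row 2, column 3: row 2 has {1, 2, 3, 5, 6, 7} and column 3 has {1, 3, 7}, leaving only 4.
Row 5, column 1: row 5 has {2, 3, 7} and column 1 has {3, 4, 5, 6, 7}, leaving only 1.
Row 1, column 1: row 1 has {3, 4, 5, 7} and column 1 has {1, 3, 4, 5, 6, 7}, leaving only 2.
Row 1, column 7: row 1 has {2, 3, 4, 5, 7} and column 7 has {3, 5, 6, 7}, leaving only 1.
Row 4 already has {3, 4, 6, 7} and column 7 already has {1, 3, 5, 6, 7}, so row 4, column 7 must be 2.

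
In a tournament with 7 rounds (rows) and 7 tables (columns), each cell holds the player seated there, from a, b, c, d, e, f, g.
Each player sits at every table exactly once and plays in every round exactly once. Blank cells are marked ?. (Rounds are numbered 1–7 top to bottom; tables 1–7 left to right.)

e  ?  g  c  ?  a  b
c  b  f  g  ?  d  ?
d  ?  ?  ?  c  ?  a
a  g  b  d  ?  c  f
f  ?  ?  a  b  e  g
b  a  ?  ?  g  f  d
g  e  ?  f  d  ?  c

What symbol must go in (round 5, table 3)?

Round 1, table 5: round 1 has {a, b, c, e, g} and table 5 has {b, c, d, g}, leaving only f.
Round 1, table 2: round 1 has {a, b, c, e, f, g} and table 2 has {a, b, e, g}, leaving only d.
Round 2, table 7: round 2 has {b, c, d, f, g} and table 7 has {a, b, c, d, f, g}, leaving only e.
Round 2, table 5: round 2 has {b, c, d, e, f, g} and table 5 has {b, c, d, f, g}, leaving only a.
Round 3, table 2: round 3 has {a, c, d} and table 2 has {a, b, d, e, g}, leaving only f.
Round 3, table 3: round 3 has {a, c, d, f} and table 3 has {b, f, g}, leaving only e.
Round 3, table 4: round 3 has {a, c, d, e, f} and table 4 has {a, c, d, f, g}, leaving only b.
Round 3, table 6: round 3 has {a, b, c, d, e, f} and table 6 has {a, c, d, e, f}, leaving only g.
Round 4, table 5: round 4 has {a, b, c, d, f, g} and table 5 has {a, b, c, d, f, g}, leaving only e.
Round 5, table 2: round 5 has {a, b, e, f, g} and table 2 has {a, b, d, e, f, g}, leaving only c.
Round 5 already has {a, b, c, e, f, g} and table 3 already has {b, e, f, g}, so round 5, table 3 must be d.

d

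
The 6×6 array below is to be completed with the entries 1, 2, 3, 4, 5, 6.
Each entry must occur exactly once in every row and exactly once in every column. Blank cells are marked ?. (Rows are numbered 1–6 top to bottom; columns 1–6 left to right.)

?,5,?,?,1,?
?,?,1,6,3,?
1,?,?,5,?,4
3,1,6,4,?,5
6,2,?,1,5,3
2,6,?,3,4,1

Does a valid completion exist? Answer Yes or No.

No row or column among the givens repeats a symbol, and propagating forced cells runs into no contradiction.
One valid completion exists (for instance, 4 5 3 2 1 6 / 5 4 1 6 3 2 / 1 3 2 5 6 4 / 3 1 6 4 2 5 / 6 2 4 1 5 3 / 2 6 5 3 4 1).

Yes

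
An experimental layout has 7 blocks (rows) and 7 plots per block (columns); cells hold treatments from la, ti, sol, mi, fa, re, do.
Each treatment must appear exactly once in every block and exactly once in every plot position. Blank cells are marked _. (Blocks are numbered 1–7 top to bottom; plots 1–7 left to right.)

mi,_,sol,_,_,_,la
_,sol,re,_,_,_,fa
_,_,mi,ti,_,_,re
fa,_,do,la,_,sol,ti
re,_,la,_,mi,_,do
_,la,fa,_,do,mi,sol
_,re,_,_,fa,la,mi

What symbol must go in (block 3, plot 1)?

la

Block 4, plot 2: block 4 has {la, ti, sol, fa, do} and plot 2 has {la, sol, re}, leaving only mi.
Block 4, plot 5: block 4 has {la, ti, sol, mi, fa, do} and plot 5 has {mi, fa, do}, leaving only re.
Block 1, plot 5: block 1 has {la, sol, mi} and plot 5 has {mi, fa, re, do}, leaving only ti.
Block 2, plot 5: block 2 has {sol, fa, re} and plot 5 has {ti, mi, fa, re, do}, leaving only la.
Block 3, plot 5: block 3 has {ti, mi, re} and plot 5 has {la, ti, mi, fa, re, do}, leaving only sol.
Block 6, plot 1: block 6 has {la, sol, mi, fa, do} and plot 1 has {mi, fa, re}, leaving only ti.
Block 2, plot 1: block 2 has {la, sol, fa, re} and plot 1 has {ti, mi, fa, re}, leaving only do.
Block 3 already has {ti, sol, mi, re} and plot 1 already has {ti, mi, fa, re, do}, so block 3, plot 1 must be la.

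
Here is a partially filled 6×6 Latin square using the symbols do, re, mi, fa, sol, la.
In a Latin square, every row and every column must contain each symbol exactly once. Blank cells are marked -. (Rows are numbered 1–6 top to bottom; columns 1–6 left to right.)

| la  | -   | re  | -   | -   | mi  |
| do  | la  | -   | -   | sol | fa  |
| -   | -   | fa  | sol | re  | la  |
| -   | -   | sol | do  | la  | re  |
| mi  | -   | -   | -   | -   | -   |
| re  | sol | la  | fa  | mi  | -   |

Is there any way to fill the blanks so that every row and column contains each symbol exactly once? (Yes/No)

No

Row 1, column 4: row 1 together with column 4 already contain {do, re, mi, fa, sol, la} — every symbol — so nothing can go there. The grid has no valid completion.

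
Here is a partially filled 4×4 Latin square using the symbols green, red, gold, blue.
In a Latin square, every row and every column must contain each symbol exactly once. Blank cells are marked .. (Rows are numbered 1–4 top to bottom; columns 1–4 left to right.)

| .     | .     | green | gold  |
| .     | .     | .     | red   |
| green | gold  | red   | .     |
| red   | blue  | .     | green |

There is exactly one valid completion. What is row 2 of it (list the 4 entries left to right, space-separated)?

gold green blue red

Row 2, column 2: row 2 has {red} and column 2 has {gold, blue}, leaving only green.
Row 1, column 1: row 1 has {green, gold} and column 1 has {green, red}, leaving only blue.
Row 2, column 1: row 2 has {green, red} and column 1 has {green, red, blue}, leaving only gold.
Row 2, column 3: row 2 has {green, red, gold} and column 3 has {green, red}, leaving only blue.
So row 2 reads: gold green blue red.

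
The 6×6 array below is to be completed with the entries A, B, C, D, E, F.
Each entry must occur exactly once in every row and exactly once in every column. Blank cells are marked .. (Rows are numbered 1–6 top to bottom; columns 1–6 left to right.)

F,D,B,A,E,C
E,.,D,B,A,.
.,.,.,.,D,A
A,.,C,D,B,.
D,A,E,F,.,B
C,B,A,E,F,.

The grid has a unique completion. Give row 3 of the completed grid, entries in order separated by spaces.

B E F C D A

Row 3, column 1: row 3 has {A, D} and column 1 has {A, C, D, E, F}, leaving only B.
Row 3, column 3: row 3 has {A, B, D} and column 3 has {A, B, C, D, E}, leaving only F.
Row 3, column 4: row 3 has {A, B, D, F} and column 4 has {A, B, D, E, F}, leaving only C.
Row 3, column 2: row 3 has {A, B, C, D, F} and column 2 has {A, B, D}, leaving only E.
So row 3 reads: B E F C D A.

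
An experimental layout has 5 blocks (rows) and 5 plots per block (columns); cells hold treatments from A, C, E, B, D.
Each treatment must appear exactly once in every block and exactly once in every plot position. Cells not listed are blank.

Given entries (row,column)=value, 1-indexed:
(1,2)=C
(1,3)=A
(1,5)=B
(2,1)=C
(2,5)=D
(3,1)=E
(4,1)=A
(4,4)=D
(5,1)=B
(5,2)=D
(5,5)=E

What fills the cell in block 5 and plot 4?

Block 1, plot 1: block 1 has {A, C, B} and plot 1 has {A, C, E, B}, leaving only D.
Block 1, plot 4: block 1 has {A, C, B, D} and plot 4 has {D}, leaving only E.
Block 4, plot 5: block 4 has {A, D} and plot 5 has {E, B, D}, leaving only C.
Block 3, plot 5: block 3 has {E} and plot 5 has {C, E, B, D}, leaving only A.
Block 3, plot 2: block 3 has {A, E} and plot 2 has {C, D}, leaving only B.
Block 3, plot 4: block 3 has {A, E, B} and plot 4 has {E, D}, leaving only C.
Block 5 already has {E, B, D} and plot 4 already has {C, E, D}, so block 5, plot 4 must be A.

A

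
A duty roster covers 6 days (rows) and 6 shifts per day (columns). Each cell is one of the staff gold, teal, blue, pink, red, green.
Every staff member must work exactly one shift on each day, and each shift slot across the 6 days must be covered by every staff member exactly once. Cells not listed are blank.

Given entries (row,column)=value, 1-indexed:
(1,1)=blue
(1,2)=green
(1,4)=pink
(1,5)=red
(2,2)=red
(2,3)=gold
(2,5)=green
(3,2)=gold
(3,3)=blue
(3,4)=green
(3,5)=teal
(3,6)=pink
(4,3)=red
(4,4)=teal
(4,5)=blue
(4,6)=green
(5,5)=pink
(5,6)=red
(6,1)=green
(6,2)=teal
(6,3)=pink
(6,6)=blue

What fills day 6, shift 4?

Day 1, shift 3: day 1 has {blue, pink, red, green} and shift 3 has {gold, blue, pink, red}, leaving only teal.
Day 1, shift 6: day 1 has {teal, blue, pink, red, green} and shift 6 has {blue, pink, red, green}, leaving only gold.
Day 2, shift 4: day 2 has {gold, red, green} and shift 4 has {teal, pink, green}, leaving only blue.
Day 2, shift 6: day 2 has {gold, blue, red, green} and shift 6 has {gold, blue, pink, red, green}, leaving only teal.
Day 2, shift 1: day 2 has {gold, teal, blue, red, green} and shift 1 has {blue, green}, leaving only pink.
Day 3, shift 1: day 3 has {gold, teal, blue, pink, green} and shift 1 has {blue, pink, green}, leaving only red.
Day 4, shift 1: day 4 has {teal, blue, red, green} and shift 1 has {blue, pink, red, green}, leaving only gold.
Day 4, shift 2: day 4 has {gold, teal, blue, red, green} and shift 2 has {gold, teal, red, green}, leaving only pink.
Day 5, shift 1: day 5 has {pink, red} and shift 1 has {gold, blue, pink, red, green}, leaving only teal.
Day 5, shift 2: day 5 has {teal, pink, red} and shift 2 has {gold, teal, pink, red, green}, leaving only blue.
Day 5, shift 3: day 5 has {teal, blue, pink, red} and shift 3 has {gold, teal, blue, pink, red}, leaving only green.
Day 5, shift 4: day 5 has {teal, blue, pink, red, green} and shift 4 has {teal, blue, pink, green}, leaving only gold.
Day 6 already has {teal, blue, pink, green} and shift 4 already has {gold, teal, blue, pink, green}, so day 6, shift 4 must be red.

red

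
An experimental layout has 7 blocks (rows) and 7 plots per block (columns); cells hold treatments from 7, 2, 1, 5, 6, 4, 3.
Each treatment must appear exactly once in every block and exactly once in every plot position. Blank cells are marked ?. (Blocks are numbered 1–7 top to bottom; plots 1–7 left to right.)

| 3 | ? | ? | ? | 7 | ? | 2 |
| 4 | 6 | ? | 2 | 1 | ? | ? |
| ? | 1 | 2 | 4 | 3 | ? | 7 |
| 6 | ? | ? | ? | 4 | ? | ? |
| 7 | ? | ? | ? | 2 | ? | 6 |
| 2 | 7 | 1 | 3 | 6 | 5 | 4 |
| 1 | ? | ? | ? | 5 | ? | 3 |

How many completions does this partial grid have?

9

Block 1, plot 2: eliminating its block and plot leaves {5, 4}.
Block 1, plot 3: eliminating its block and plot leaves {5, 6, 4}.
Block 1, plot 4: eliminating its block and plot leaves {1, 5, 6}.
Block 1, plot 6: eliminating its block and plot leaves {1, 6, 4}.
Block 2, plot 3: eliminating its block and plot leaves {7, 5, 3}.
Block 2, plot 6: eliminating its block and plot leaves {7, 3}.
Block 2, plot 7: eliminating its block and plot leaves {5}.
Block 3, plot 1: eliminating its block and plot leaves {5}.
Block 3, plot 6: eliminating its block and plot leaves {6}.
Block 4, plot 2: eliminating its block and plot leaves {2, 5, 3}.
Block 4, plot 3: eliminating its block and plot leaves {7, 5, 3}.
Block 4, plot 4: eliminating its block and plot leaves {7, 1, 5}.
Block 4, plot 6: eliminating its block and plot leaves {7, 2, 1, 3}.
Block 4, plot 7: eliminating its block and plot leaves {1, 5}.
Block 5, plot 2: eliminating its block and plot leaves {5, 4, 3}.
Block 5, plot 3: eliminating its block and plot leaves {5, 4, 3}.
Block 5, plot 4: eliminating its block and plot leaves {1, 5}.
Block 5, plot 6: eliminating its block and plot leaves {1, 4, 3}.
Block 7, plot 2: eliminating its block and plot leaves {2, 4}.
Block 7, plot 3: eliminating its block and plot leaves {7, 6, 4}.
Block 7, plot 4: eliminating its block and plot leaves {7, 6}.
Block 7, plot 6: eliminating its block and plot leaves {7, 2, 6, 4}.
Enumerating the assignments across these blanks that avoid any block or plot repeat gives 9 completions.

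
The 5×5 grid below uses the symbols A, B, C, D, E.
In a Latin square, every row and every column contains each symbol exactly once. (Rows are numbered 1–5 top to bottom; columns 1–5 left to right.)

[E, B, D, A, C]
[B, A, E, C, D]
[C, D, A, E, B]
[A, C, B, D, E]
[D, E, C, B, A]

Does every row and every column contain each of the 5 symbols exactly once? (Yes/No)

Yes

Each row is a permutation of the 5 symbols, and so is each column.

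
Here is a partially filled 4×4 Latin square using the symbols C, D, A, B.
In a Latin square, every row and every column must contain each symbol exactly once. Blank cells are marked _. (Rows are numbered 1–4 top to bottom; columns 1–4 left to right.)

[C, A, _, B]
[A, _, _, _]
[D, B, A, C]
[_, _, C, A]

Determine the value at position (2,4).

D

Row 2 already has {A} and column 4 already has {C, A, B}, so row 2, column 4 must be D.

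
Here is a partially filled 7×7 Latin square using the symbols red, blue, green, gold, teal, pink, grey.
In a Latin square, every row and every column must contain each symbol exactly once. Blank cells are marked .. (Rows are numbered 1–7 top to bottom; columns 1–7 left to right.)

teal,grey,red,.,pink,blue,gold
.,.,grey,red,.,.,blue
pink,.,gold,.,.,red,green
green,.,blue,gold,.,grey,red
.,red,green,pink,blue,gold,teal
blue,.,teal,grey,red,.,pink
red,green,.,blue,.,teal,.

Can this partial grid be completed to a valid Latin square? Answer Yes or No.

Yes

No row or column among the givens repeats a symbol, and propagating forced cells runs into no contradiction.
One valid completion exists (for instance, teal grey red green pink blue gold / gold teal grey red green pink blue / pink blue gold teal grey red green / green pink blue gold teal grey red / grey red green pink blue gold teal / blue gold teal grey red green pink / red green pink blue gold teal grey).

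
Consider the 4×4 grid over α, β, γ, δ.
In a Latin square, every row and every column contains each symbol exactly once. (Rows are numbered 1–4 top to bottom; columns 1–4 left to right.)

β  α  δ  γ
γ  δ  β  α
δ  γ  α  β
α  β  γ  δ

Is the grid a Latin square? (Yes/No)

Each row is a permutation of the 4 symbols, and so is each column.

Yes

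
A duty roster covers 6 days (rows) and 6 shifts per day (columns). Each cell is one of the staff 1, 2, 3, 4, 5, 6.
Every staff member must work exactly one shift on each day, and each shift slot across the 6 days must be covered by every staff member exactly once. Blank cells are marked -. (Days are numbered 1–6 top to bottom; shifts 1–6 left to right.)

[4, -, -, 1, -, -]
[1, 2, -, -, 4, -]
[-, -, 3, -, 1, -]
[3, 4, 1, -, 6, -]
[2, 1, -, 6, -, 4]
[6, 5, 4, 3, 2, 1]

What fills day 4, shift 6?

5

Day 2, shift 4: day 2 has {1, 2, 4} and shift 4 has {1, 3, 6}, leaving only 5.
Day 2, shift 3: day 2 has {1, 2, 4, 5} and shift 3 has {1, 3, 4}, leaving only 6.
Day 2, shift 6: day 2 has {1, 2, 4, 5, 6} and shift 6 has {1, 4}, leaving only 3.
Day 3, shift 1: day 3 has {1, 3} and shift 1 has {1, 2, 3, 4, 6}, leaving only 5.
Day 3, shift 2: day 3 has {1, 3, 5} and shift 2 has {1, 2, 4, 5}, leaving only 6.
Day 1, shift 2: day 1 has {1, 4} and shift 2 has {1, 2, 4, 5, 6}, leaving only 3.
Day 1, shift 5: day 1 has {1, 3, 4} and shift 5 has {1, 2, 4, 6}, leaving only 5.
Day 1, shift 3: day 1 has {1, 3, 4, 5} and shift 3 has {1, 3, 4, 6}, leaving only 2.
Day 1, shift 6: day 1 has {1, 2, 3, 4, 5} and shift 6 has {1, 3, 4}, leaving only 6.
Day 3, shift 6: day 3 has {1, 3, 5, 6} and shift 6 has {1, 3, 4, 6}, leaving only 2.
Day 4 already has {1, 3, 4, 6} and shift 6 already has {1, 2, 3, 4, 6}, so day 4, shift 6 must be 5.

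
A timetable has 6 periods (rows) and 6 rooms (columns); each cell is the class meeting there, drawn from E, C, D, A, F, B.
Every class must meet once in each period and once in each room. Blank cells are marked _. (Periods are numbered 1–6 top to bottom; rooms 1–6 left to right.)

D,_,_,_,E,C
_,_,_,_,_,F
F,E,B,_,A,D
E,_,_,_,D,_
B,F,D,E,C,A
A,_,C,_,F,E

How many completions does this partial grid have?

3

Period 1, room 2: eliminating its period and room leaves {A, B}.
Period 1, room 3: eliminating its period and room leaves {A, F}.
Period 1, room 4: eliminating its period and room leaves {A, F, B}.
Period 2, room 1: eliminating its period and room leaves {C}.
Period 2, room 2: eliminating its period and room leaves {C, D, A, B}.
Period 2, room 3: eliminating its period and room leaves {E, A}.
Period 2, room 4: eliminating its period and room leaves {C, D, A, B}.
Period 2, room 5: eliminating its period and room leaves {B}.
Period 3, room 4: eliminating its period and room leaves {C}.
Period 4, room 2: eliminating its period and room leaves {C, A, B}.
Period 4, room 3: eliminating its period and room leaves {A, F}.
Period 4, room 4: eliminating its period and room leaves {C, A, F, B}.
Period 4, room 6: eliminating its period and room leaves {B}.
Period 6, room 2: eliminating its period and room leaves {D, B}.
Period 6, room 4: eliminating its period and room leaves {D, B}.
Enumerating the assignments across these blanks that avoid any period or room repeat gives 3 completions.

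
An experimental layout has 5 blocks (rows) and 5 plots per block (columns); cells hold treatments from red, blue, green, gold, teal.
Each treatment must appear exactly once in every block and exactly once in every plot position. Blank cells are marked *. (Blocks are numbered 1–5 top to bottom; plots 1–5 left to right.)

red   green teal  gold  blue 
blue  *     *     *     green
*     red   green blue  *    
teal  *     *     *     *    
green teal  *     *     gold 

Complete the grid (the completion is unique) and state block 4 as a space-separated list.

Block 4, plot 5: block 4 has {teal} and plot 5 has {blue, green, gold}, leaving only red.
Block 4, plot 4: block 4 has {red, teal} and plot 4 has {blue, gold}, leaving only green.
Block 2, plot 2: block 2 has {blue, green} and plot 2 has {red, green, teal}, leaving only gold.
Block 4, plot 2: block 4 has {red, green, teal} and plot 2 has {red, green, gold, teal}, leaving only blue.
Block 4, plot 3: block 4 has {red, blue, green, teal} and plot 3 has {green, teal}, leaving only gold.
So block 4 reads: teal blue gold green red.

teal blue gold green red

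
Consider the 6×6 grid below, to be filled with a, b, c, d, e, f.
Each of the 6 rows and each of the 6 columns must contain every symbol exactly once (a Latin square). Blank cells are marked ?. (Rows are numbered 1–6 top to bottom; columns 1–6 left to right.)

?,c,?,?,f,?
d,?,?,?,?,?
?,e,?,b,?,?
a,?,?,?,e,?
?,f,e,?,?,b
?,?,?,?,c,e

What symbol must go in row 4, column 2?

Row 5, column 1: row 5 has {b, e, f} and column 1 has {a, d}, leaving only c.
Row 3, column 1: row 3 has {b, e} and column 1 has {a, c, d}, leaving only f.
Row 6, column 1: row 6 has {c, e} and column 1 has {a, c, d, f}, leaving only b.
Row 1, column 1: row 1 has {c, f} and column 1 has {a, b, c, d, f}, leaving only e.
Row 4, column 2 is narrowed to {b, d}.
If it were d, then row 5, column 5 would be left with no valid symbol.
So row 4, column 2 must be b.

b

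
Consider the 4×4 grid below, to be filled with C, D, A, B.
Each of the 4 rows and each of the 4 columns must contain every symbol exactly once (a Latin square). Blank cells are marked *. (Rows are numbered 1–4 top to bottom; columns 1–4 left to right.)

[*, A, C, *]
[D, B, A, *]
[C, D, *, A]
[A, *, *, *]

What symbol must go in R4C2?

Row 4 already has {A} and column 2 already has {D, A, B}, so row 4, column 2 must be C.

C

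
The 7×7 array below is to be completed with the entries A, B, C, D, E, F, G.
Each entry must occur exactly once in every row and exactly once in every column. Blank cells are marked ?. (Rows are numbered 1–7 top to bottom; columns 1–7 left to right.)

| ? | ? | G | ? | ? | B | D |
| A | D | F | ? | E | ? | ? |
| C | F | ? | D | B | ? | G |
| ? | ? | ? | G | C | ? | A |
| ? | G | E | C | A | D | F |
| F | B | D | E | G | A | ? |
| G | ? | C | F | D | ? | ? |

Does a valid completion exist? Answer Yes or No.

Row 1, column 1: row 1 has {B, D, G} and column 1 has {A, C, F, G}, so it must be E.
Row 1, column 4: row 1 has {B, D, E, G} and column 4 has {C, D, E, F, G}, so it must be A.
Row 1, column 2: row 1 has {A, B, D, E, G} and column 2 has {B, D, F, G}, so it must be C.
Row 1, column 5: row 1 has {A, B, C, D, E, G} and column 5 has {A, B, C, D, E, G}, so it must be F.
Row 2, column 4: row 2 has {A, D, E, F} and column 4 has {A, C, D, E, F, G}, so it must be B.
Row 2, column 7: row 2 has {A, B, D, E, F} and column 7 has {A, D, F, G}, so it must be C.
Now row 6, column 7: row 6 together with column 7 already contain {A, B, C, D, E, F, G} — every symbol — so nothing can go there. The grid has no valid completion.

No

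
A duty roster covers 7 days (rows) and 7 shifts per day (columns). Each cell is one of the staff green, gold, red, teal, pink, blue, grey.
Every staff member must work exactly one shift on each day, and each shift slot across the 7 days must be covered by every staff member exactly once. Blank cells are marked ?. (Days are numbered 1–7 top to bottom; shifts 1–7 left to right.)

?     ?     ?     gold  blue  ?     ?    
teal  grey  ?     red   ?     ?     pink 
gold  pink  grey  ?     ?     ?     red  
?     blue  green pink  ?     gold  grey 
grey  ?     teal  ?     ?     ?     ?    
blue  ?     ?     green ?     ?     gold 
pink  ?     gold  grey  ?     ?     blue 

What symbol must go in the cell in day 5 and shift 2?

gold

Day 2, shift 3: day 2 has {red, teal, pink, grey} and shift 3 has {green, gold, teal, grey}, leaving only blue.
Day 2, shift 6: day 2 has {red, teal, pink, blue, grey} and shift 6 has {gold}, leaving only green.
Day 2, shift 5: day 2 has {green, red, teal, pink, blue, grey} and shift 5 has {blue}, leaving only gold.
Day 4, shift 1: day 4 has {green, gold, pink, blue, grey} and shift 1 has {gold, teal, pink, blue, grey}, leaving only red.
Day 1, shift 1: day 1 has {gold, blue} and shift 1 has {gold, red, teal, pink, blue, grey}, leaving only green.
Day 1, shift 7: day 1 has {green, gold, blue} and shift 7 has {gold, red, pink, blue, grey}, leaving only teal.
Day 1, shift 2: day 1 has {green, gold, teal, blue} and shift 2 has {pink, blue, grey}, leaving only red.
Day 1, shift 3: day 1 has {green, gold, red, teal, blue} and shift 3 has {green, gold, teal, blue, grey}, leaving only pink.
Day 1, shift 6: day 1 has {green, gold, red, teal, pink, blue} and shift 6 has {green, gold}, leaving only grey.
Day 4, shift 5: day 4 has {green, gold, red, pink, blue, grey} and shift 5 has {gold, blue}, leaving only teal.
Day 3, shift 5: day 3 has {gold, red, pink, grey} and shift 5 has {gold, teal, blue}, leaving only green.
Day 5, shift 4: day 5 has {teal, grey} and shift 4 has {green, gold, red, pink, grey}, leaving only blue.
Day 3, shift 4: day 3 has {green, gold, red, pink, grey} and shift 4 has {green, gold, red, pink, blue, grey}, leaving only teal.
Day 3, shift 6: day 3 has {green, gold, red, teal, pink, grey} and shift 6 has {green, gold, grey}, leaving only blue.
Day 5, shift 7: day 5 has {teal, blue, grey} and shift 7 has {gold, red, teal, pink, blue, grey}, leaving only green.
Day 5 already has {green, teal, blue, grey} and shift 2 already has {red, pink, blue, grey}, so day 5, shift 2 must be gold.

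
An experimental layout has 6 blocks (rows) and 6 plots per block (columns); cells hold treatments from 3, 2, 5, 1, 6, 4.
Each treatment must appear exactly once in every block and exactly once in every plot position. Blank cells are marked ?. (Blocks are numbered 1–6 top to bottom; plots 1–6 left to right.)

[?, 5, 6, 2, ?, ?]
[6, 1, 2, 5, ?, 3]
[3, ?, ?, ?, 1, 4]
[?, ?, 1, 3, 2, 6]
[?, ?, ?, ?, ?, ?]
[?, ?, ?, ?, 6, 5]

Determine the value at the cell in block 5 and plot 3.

Block 1, plot 6: block 1 has {2, 5, 6} and plot 6 has {3, 5, 6, 4}, leaving only 1.
Block 1, plot 1: block 1 has {2, 5, 1, 6} and plot 1 has {3, 6}, leaving only 4.
Block 1, plot 5: block 1 has {2, 5, 1, 6, 4} and plot 5 has {2, 1, 6}, leaving only 3.
Block 2, plot 5: block 2 has {3, 2, 5, 1, 6} and plot 5 has {3, 2, 1, 6}, leaving only 4.
Block 3, plot 3: block 3 has {3, 1, 4} and plot 3 has {2, 1, 6}, leaving only 5.
Block 3, plot 4: block 3 has {3, 5, 1, 4} and plot 4 has {3, 2, 5}, leaving only 6.
Block 3, plot 2: block 3 has {3, 5, 1, 6, 4} and plot 2 has {5, 1}, leaving only 2.
Block 4, plot 1: block 4 has {3, 2, 1, 6} and plot 1 has {3, 6, 4}, leaving only 5.
Block 4, plot 2: block 4 has {3, 2, 5, 1, 6} and plot 2 has {2, 5, 1}, leaving only 4.
Block 5, plot 5: block 5 has {} and plot 5 has {3, 2, 1, 6, 4}, leaving only 5.
Block 5, plot 6: block 5 has {5} and plot 6 has {3, 5, 1, 6, 4}, leaving only 2.
Block 5, plot 1: block 5 has {2, 5} and plot 1 has {3, 5, 6, 4}, leaving only 1.
Block 5, plot 4: block 5 has {2, 5, 1} and plot 4 has {3, 2, 5, 6}, leaving only 4.
Block 5 already has {2, 5, 1, 4} and plot 3 already has {2, 5, 1, 6}, so block 5, plot 3 must be 3.

3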